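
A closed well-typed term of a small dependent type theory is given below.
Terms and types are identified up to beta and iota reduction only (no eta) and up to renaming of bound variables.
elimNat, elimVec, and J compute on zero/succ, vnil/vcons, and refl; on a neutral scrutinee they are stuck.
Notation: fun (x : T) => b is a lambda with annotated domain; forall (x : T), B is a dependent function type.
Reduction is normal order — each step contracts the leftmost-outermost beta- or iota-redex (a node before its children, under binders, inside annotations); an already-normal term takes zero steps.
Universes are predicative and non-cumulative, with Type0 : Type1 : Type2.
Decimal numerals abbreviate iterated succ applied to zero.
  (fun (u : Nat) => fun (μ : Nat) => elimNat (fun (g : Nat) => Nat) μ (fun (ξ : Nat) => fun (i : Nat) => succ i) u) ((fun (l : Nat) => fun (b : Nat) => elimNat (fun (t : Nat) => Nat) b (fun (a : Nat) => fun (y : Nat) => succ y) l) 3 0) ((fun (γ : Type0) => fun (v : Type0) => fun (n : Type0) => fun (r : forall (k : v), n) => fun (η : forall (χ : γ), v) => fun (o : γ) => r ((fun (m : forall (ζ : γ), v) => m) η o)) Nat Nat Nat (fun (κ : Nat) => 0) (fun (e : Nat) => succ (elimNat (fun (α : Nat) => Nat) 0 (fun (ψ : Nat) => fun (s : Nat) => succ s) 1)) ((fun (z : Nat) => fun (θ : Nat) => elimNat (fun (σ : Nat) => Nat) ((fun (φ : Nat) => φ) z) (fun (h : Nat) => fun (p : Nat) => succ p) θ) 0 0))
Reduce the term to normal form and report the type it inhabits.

resulting normal form:
  3
inferred type:
  Nat


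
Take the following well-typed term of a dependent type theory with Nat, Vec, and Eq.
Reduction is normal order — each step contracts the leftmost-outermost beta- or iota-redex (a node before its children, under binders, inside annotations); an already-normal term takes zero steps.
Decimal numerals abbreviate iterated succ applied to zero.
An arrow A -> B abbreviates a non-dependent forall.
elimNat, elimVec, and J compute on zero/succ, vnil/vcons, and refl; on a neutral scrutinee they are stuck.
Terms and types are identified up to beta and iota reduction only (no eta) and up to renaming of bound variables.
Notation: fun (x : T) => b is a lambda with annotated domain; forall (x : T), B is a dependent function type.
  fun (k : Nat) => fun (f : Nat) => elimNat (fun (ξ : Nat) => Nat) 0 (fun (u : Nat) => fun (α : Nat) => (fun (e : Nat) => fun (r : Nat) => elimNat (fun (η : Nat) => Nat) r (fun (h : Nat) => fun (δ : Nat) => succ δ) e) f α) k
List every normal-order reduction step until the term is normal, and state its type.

normal-order reduction sequence:
  fun (k : Nat) => fun (f : Nat) => elimNat (fun (ξ : Nat) => Nat) 0 (fun (u : Nat) => fun (α : Nat) => (fun (e : Nat) => fun (r : Nat) => elimNat (fun (η : Nat) => Nat) r (fun (h : Nat) => fun (δ : Nat) => succ δ) e) f α) k
  ~> fun (k : Nat) => fun (f : Nat) => elimNat (fun (ξ : Nat) => Nat) 0 (fun (u : Nat) => fun (α : Nat) => (fun (e : Nat) => elimNat (fun (r : Nat) => Nat) e (fun (η : Nat) => fun (h : Nat) => succ h) f) α) k
  ~> fun (k : Nat) => fun (f : Nat) => elimNat (fun (ξ : Nat) => Nat) 0 (fun (u : Nat) => fun (α : Nat) => elimNat (fun (e : Nat) => Nat) α (fun (r : Nat) => fun (η : Nat) => succ η) f) k
the term's type:
  Nat -> Nat -> Nat


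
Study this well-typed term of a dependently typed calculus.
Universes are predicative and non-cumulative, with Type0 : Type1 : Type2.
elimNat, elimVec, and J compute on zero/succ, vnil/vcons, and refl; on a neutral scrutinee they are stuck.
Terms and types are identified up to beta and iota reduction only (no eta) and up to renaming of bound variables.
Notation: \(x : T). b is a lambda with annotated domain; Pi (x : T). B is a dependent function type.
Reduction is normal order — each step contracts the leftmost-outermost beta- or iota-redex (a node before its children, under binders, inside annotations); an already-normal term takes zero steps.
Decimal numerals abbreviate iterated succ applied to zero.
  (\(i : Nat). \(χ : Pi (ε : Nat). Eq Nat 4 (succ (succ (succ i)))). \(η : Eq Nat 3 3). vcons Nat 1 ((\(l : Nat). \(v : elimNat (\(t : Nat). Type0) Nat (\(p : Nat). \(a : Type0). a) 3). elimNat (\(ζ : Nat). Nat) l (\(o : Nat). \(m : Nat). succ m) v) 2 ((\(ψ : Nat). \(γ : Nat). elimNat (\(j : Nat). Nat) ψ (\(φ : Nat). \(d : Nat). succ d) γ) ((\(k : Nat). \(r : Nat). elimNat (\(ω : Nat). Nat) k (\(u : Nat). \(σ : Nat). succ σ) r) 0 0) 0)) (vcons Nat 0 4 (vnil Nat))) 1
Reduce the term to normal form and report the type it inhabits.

reduced normal form:
  \(i : Pi (χ : Nat). Eq Nat 4 4). \(ε : Eq Nat 3 3). vcons Nat 1 2 (vcons Nat 0 4 (vnil Nat))
type:
  Pi (i : Pi (χ : Nat). Eq Nat 4 4). Pi (ε : Eq Nat 3 3). Vec Nat 2


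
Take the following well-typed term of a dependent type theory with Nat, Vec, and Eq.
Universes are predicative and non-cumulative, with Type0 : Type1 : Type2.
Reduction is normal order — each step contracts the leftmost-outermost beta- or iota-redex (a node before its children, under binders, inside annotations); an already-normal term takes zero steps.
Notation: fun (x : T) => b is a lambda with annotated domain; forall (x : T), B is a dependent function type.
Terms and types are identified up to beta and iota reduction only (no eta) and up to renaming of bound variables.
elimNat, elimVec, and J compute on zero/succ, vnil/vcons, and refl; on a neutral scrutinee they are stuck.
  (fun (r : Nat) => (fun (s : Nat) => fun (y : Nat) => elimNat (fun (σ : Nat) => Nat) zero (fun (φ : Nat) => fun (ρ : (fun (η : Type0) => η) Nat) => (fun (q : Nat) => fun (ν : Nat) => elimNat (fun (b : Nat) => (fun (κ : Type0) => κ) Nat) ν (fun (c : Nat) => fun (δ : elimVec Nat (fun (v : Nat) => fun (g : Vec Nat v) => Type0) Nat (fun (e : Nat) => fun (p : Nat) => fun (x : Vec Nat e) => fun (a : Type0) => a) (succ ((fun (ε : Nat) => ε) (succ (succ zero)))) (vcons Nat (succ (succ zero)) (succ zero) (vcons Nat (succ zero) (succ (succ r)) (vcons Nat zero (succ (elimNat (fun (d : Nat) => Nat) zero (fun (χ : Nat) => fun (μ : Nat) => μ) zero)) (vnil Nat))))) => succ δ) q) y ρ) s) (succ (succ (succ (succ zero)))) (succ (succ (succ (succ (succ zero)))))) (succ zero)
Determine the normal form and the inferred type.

normal form:
  succ (succ (succ (succ (succ (succ (succ (succ (succ (succ (succ (succ (succ (succ (succ (succ (succ (succ (succ (succ zero)))))))))))))))))))
type:
  Nat
observation: contracting a beta-redex first, the term normalizes in 88 steps.


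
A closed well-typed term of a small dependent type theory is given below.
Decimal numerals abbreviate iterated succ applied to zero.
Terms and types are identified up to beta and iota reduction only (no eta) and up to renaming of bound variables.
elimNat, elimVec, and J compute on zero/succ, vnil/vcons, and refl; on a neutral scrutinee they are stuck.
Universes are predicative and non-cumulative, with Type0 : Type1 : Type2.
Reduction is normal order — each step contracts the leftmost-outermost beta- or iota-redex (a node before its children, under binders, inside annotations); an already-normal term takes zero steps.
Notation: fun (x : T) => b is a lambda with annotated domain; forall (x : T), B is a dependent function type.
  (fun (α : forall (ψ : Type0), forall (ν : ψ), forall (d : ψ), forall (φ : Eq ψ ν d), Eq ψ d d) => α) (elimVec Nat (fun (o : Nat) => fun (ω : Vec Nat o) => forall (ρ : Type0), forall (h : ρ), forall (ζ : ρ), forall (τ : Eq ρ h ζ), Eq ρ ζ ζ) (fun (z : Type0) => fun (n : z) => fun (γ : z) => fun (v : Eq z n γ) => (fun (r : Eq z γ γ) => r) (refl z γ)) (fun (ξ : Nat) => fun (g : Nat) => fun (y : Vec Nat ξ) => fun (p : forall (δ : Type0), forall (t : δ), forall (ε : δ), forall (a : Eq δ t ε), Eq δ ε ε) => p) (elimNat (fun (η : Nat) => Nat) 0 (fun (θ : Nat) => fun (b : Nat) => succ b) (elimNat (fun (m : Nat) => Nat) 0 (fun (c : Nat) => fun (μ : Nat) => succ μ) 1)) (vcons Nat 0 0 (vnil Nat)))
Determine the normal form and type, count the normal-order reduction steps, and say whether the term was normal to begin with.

reduced normal form:
  fun (α : Type0) => fun (ψ : α) => fun (ν : α) => fun (d : Eq α ψ ν) => refl α ν
the term's type:
  forall (α : Type0), forall (ψ : α), forall (ν : α), forall (d : Eq α ψ ν), Eq α ν ν
steps to reach normal form (normal order): 8
term was already normal: no
first redex: a beta-redex


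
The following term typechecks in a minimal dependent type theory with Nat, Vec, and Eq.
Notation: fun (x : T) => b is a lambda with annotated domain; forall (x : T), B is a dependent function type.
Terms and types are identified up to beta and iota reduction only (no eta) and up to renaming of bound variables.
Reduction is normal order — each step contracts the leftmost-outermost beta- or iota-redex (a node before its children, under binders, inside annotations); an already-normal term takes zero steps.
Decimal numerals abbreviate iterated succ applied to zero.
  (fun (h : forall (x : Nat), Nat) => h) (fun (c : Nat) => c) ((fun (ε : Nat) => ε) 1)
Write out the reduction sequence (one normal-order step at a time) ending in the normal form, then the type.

reduction (normal order):
  (fun (h : forall (x : Nat), Nat) => h) (fun (c : Nat) => c) ((fun (ε : Nat) => ε) 1)
  ~> (fun (h : Nat) => h) ((fun (x : Nat) => x) 1)
  ~> (fun (h : Nat) => h) 1
  ~> 1
type:
  Nat


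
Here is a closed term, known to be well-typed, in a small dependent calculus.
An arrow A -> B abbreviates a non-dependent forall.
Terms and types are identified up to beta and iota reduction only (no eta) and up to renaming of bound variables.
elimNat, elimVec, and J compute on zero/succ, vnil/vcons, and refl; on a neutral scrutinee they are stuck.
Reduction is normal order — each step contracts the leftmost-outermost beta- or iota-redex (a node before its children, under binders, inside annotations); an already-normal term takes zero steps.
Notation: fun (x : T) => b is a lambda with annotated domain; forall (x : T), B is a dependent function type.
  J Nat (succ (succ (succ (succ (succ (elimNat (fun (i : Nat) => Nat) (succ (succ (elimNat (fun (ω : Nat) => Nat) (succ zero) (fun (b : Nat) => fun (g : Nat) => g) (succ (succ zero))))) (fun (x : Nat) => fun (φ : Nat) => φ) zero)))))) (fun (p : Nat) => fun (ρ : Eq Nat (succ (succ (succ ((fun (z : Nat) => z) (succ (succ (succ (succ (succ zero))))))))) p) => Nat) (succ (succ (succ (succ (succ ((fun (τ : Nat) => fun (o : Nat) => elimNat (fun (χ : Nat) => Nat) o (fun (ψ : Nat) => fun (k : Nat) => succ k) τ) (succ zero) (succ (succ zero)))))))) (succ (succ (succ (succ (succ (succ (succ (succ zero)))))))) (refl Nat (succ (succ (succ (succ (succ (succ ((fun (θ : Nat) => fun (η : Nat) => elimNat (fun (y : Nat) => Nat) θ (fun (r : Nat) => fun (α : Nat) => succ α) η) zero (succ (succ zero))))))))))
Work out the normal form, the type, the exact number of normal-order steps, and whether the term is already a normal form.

reduced normal form:
  succ (succ (succ (succ (succ (succ (succ (succ zero)))))))
the term's type:
  Nat
normal-order step count: 7
already normal: no
first contracted redex: a J iota-redex


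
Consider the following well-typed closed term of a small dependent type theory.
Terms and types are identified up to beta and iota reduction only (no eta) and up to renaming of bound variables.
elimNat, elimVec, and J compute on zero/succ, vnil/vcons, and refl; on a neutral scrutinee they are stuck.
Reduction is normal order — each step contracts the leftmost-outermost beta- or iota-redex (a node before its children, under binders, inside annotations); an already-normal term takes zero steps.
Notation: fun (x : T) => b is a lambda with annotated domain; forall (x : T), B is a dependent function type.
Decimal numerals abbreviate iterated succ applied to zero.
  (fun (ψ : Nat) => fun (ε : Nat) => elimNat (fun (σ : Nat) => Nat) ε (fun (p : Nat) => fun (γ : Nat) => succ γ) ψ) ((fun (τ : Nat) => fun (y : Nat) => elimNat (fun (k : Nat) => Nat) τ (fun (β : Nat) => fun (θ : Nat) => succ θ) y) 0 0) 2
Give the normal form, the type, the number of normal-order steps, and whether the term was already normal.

resulting normal form:
  2
type:
  Nat
normal-order step count: 6
term was already normal: no
first contracted redex: a beta-redex


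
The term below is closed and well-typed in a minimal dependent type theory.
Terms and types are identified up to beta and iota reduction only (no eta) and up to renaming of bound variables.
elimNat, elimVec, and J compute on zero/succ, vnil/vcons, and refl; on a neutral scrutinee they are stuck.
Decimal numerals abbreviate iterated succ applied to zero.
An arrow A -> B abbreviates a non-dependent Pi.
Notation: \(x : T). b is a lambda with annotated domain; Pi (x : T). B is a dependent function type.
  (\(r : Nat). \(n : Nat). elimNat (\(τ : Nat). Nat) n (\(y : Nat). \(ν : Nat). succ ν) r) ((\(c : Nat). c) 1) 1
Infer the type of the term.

the term's type:
  Nat


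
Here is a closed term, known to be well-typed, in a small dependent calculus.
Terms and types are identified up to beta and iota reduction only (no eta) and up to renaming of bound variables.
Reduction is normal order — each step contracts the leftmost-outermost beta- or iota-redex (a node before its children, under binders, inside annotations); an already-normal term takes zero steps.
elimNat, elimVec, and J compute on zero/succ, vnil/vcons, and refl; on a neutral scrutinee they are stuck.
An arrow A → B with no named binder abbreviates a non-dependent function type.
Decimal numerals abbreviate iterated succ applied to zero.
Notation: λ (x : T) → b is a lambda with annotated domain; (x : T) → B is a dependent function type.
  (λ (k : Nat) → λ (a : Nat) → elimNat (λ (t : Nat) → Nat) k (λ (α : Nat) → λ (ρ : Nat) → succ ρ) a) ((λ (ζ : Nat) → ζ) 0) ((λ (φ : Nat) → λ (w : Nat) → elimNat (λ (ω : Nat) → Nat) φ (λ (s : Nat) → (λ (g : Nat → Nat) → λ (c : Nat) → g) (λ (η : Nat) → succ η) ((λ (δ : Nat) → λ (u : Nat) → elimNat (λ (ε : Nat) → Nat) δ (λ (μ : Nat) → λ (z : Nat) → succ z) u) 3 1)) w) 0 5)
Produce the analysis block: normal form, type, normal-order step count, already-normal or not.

resulting normal form:
  5
inferred type:
  Nat
reduction steps (normal order): 47
started in normal form: no
first redex: a beta-redex


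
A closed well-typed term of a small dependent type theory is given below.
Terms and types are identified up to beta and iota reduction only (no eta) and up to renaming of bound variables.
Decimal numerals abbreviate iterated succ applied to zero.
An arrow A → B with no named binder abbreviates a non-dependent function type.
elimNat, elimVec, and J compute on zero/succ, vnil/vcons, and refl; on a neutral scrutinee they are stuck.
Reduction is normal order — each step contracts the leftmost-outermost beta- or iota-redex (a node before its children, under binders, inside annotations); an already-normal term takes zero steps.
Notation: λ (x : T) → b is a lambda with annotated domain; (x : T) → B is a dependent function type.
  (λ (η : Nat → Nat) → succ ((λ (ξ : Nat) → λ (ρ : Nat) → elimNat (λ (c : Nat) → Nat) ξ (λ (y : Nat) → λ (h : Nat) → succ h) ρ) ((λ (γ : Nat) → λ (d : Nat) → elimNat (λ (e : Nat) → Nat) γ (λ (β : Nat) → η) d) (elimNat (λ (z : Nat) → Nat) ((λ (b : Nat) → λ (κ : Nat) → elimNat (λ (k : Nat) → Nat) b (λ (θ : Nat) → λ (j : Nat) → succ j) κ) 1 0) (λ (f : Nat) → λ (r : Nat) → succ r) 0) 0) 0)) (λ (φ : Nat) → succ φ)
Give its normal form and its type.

resulting normal form:
  2
the term's type:
  Nat
observation: the first redex contracted is a beta-redex; the normal form is reached in 11 normal-order steps.


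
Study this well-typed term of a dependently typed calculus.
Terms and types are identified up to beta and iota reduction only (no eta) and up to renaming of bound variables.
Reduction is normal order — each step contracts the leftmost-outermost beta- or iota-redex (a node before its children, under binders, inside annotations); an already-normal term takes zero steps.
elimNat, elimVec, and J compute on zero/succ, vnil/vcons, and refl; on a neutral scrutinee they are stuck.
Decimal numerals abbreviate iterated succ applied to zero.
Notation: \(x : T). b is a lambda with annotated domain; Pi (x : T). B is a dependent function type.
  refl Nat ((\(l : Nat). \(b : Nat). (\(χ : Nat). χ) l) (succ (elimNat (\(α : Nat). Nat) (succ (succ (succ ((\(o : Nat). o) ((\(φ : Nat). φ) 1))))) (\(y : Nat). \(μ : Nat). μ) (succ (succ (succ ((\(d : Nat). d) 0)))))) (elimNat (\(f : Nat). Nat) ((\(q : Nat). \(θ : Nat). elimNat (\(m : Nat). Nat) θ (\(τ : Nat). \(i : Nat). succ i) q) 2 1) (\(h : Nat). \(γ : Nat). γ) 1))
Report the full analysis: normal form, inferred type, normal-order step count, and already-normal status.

normal form:
  refl Nat 5
inferred type:
  Eq Nat 5 5
steps to reach normal form (normal order): 16
already normal: no
first redex: a beta-redex


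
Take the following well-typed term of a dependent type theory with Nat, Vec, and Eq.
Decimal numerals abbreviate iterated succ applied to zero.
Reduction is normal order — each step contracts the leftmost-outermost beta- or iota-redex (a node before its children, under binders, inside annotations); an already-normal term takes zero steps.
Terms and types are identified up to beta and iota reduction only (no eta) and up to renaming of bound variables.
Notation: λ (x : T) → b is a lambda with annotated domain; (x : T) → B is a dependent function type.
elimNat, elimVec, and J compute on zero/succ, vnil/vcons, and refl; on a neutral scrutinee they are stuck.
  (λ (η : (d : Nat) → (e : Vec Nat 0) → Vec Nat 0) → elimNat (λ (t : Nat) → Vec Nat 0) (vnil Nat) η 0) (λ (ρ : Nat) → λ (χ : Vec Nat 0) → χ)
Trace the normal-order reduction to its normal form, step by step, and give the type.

reduction (normal order):
  (λ (η : (d : Nat) → (e : Vec Nat 0) → Vec Nat 0) → elimNat (λ (t : Nat) → Vec Nat 0) (vnil Nat) η 0) (λ (ρ : Nat) → λ (χ : Vec Nat 0) → χ)
  ~> elimNat (λ (η : Nat) → Vec Nat 0) (vnil Nat) (λ (d : Nat) → λ (e : Vec Nat 0) → e) 0
  ~> vnil Nat
type:
  Vec Nat 0


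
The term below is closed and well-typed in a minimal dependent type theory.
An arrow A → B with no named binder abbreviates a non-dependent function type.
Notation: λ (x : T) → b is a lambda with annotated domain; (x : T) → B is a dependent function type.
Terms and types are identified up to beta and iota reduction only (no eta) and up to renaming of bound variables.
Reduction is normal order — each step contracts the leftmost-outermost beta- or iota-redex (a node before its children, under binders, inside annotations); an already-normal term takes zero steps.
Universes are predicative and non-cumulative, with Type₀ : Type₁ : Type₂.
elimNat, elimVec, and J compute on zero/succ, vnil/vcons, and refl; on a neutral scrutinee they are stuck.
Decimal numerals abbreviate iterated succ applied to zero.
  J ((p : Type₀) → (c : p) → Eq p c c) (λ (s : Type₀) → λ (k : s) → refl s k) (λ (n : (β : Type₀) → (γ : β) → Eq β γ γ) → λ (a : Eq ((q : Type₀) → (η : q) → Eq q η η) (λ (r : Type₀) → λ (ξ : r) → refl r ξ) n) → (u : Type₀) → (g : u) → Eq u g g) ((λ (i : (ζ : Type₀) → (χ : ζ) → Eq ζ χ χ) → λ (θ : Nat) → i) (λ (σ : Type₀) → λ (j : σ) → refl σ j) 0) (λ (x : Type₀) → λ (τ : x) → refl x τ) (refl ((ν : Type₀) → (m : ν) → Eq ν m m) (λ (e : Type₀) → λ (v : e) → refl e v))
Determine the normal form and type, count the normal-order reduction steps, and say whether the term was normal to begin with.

reduced normal form:
  λ (p : Type₀) → λ (c : p) → refl p c
inferred type:
  (p : Type₀) → (c : p) → Eq p c c
normal-order step count: 3
already normal: no
first redex: a J iota-redex


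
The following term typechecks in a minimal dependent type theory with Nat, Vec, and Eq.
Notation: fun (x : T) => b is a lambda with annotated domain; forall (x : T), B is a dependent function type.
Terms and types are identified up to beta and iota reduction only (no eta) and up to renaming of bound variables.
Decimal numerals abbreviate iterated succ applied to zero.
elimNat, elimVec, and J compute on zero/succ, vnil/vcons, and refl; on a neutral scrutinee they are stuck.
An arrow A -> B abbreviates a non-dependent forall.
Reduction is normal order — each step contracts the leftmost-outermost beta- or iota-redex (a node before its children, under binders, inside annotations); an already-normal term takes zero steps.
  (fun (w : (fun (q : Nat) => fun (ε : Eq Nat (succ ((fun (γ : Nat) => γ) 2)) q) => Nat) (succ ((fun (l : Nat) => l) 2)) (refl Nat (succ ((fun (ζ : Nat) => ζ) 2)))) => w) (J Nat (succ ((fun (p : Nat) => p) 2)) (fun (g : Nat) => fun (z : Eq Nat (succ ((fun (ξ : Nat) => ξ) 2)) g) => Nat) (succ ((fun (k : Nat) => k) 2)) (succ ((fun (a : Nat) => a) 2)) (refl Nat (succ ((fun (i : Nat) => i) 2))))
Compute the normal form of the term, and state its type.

normal form:
  3
inferred type:
  Nat
observation: 3 normal-order steps normalize the term, beginning with a beta-redex.


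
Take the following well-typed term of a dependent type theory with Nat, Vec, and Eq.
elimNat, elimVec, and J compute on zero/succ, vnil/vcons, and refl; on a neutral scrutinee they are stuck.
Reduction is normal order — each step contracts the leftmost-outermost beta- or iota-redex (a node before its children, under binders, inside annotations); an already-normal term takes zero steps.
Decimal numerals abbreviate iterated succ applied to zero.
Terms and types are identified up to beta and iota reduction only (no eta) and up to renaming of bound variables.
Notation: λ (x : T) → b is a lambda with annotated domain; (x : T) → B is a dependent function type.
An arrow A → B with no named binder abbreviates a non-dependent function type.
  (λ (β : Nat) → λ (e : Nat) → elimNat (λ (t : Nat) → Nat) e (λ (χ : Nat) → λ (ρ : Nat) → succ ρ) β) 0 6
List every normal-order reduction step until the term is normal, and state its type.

reduction (normal order):
  (λ (β : Nat) → λ (e : Nat) → elimNat (λ (t : Nat) → Nat) e (λ (χ : Nat) → λ (ρ : Nat) → succ ρ) β) 0 6
  ~> (λ (β : Nat) → elimNat (λ (e : Nat) → Nat) β (λ (t : Nat) → λ (χ : Nat) → succ χ) 0) 6
  ~> elimNat (λ (β : Nat) → Nat) 6 (λ (e : Nat) → λ (t : Nat) → succ t) 0
  ~> 6
the term's type:
  Nat


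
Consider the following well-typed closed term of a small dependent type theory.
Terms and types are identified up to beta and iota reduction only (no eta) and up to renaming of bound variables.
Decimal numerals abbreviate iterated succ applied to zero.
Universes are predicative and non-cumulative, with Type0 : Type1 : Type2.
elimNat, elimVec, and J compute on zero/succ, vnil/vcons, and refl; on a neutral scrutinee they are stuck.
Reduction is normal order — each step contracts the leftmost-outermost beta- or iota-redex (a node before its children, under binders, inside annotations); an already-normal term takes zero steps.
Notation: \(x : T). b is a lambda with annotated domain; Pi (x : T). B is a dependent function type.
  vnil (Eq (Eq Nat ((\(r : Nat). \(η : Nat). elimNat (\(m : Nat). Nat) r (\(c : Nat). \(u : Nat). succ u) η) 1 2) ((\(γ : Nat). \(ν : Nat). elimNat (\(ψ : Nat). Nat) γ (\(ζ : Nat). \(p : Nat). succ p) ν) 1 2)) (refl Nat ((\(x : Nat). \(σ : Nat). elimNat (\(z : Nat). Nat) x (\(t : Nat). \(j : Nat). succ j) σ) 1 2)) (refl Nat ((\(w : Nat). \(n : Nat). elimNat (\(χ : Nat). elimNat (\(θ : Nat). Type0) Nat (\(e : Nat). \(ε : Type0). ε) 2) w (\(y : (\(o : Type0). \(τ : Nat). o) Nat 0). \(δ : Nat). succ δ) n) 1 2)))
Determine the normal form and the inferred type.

reduced normal form:
  vnil (Eq (Eq Nat 3 3) (refl Nat 3) (refl Nat 3))
inferred type:
  Vec (Eq (Eq Nat 3 3) (refl Nat 3) (refl Nat 3)) 0


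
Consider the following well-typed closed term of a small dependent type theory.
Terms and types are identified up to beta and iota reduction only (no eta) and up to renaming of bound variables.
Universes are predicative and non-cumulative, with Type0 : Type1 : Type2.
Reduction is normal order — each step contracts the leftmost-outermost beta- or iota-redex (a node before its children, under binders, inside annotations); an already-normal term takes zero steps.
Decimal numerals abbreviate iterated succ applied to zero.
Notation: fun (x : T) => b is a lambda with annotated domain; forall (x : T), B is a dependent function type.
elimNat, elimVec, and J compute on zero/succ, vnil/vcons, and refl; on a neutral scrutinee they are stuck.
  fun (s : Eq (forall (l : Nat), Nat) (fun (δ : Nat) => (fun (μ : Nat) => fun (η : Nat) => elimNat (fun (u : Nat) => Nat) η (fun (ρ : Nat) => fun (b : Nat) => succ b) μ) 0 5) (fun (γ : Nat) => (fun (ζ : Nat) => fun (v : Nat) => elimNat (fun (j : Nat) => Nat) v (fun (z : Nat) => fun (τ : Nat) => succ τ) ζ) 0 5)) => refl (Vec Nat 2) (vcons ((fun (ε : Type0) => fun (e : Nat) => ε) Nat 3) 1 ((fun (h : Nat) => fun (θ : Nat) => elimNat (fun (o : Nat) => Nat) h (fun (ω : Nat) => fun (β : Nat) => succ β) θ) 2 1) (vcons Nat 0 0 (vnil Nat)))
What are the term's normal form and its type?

normal form:
  fun (s : Eq (forall (l : Nat), Nat) (fun (δ : Nat) => 5) (fun (μ : Nat) => 5)) => refl (Vec Nat 2) (vcons Nat 1 3 (vcons Nat 0 0 (vnil Nat)))
inferred type:
  forall (s : Eq (forall (l : Nat), Nat) (fun (δ : Nat) => 5) (fun (μ : Nat) => 5)), Eq (Vec Nat 2) (vcons Nat 1 3 (vcons Nat 0 0 (vnil Nat))) (vcons Nat 1 3 (vcons Nat 0 0 (vnil Nat)))
observation: 14 normal-order steps separate the term from its normal form.


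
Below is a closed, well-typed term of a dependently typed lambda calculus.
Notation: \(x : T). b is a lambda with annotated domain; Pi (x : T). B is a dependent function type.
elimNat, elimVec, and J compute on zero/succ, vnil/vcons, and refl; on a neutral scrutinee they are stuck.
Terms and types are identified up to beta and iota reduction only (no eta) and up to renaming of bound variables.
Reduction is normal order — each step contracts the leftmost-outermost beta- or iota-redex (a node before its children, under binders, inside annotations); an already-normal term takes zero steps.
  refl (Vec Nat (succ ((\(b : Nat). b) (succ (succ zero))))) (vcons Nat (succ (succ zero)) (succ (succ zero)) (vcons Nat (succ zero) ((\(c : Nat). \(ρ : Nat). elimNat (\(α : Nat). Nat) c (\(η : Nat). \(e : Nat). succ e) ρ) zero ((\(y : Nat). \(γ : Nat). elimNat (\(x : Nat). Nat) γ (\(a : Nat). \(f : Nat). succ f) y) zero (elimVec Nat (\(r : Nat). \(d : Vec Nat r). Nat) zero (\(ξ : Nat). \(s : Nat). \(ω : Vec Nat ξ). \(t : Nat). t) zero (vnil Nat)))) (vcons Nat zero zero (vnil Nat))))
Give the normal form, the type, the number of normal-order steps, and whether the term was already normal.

normal form:
  refl (Vec Nat (succ (succ (succ zero)))) (vcons Nat (succ (succ zero)) (succ (succ zero)) (vcons Nat (succ zero) zero (vcons Nat zero zero (vnil Nat))))
the term's type:
  Eq (Vec Nat (succ (succ (succ zero)))) (vcons Nat (succ (succ zero)) (succ (succ zero)) (vcons Nat (succ zero) zero (vcons Nat zero zero (vnil Nat)))) (vcons Nat (succ (succ zero)) (succ (succ zero)) (vcons Nat (succ zero) zero (vcons Nat zero zero (vnil Nat))))
reduction steps (normal order): 8
started in normal form: no
first contracted redex: a beta-redex


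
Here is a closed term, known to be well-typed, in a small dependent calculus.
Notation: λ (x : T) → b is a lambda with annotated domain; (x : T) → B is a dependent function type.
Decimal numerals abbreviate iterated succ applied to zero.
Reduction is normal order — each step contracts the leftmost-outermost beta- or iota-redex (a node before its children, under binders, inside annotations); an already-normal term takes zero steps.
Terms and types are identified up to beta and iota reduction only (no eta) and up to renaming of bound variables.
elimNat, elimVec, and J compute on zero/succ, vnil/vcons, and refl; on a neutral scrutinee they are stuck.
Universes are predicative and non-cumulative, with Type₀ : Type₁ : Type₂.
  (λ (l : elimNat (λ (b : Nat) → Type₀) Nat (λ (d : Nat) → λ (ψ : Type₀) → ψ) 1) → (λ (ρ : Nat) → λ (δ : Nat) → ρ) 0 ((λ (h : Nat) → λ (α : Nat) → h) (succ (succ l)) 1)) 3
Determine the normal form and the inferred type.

reduced normal form:
  0
type:
  Nat


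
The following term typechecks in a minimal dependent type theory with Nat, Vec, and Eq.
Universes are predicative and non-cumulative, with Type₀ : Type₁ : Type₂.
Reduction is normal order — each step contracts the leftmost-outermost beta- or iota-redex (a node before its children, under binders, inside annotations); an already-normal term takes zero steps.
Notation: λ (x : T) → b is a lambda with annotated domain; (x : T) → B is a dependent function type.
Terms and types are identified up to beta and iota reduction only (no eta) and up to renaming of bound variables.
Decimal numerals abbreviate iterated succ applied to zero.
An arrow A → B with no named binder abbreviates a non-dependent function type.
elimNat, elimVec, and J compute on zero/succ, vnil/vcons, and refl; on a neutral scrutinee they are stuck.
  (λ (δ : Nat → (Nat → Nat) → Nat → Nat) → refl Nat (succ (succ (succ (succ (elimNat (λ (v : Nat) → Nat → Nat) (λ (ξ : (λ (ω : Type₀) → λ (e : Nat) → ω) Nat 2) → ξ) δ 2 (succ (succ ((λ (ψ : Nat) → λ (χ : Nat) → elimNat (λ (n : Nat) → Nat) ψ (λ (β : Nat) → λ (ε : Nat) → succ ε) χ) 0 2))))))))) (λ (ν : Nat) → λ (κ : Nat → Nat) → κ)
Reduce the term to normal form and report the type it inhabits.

reduced normal form:
  refl Nat 8
the term's type:
  Eq Nat 8 8
observation: the first redex contracted is a beta-redex; the normal form is reached in 18 normal-order steps.


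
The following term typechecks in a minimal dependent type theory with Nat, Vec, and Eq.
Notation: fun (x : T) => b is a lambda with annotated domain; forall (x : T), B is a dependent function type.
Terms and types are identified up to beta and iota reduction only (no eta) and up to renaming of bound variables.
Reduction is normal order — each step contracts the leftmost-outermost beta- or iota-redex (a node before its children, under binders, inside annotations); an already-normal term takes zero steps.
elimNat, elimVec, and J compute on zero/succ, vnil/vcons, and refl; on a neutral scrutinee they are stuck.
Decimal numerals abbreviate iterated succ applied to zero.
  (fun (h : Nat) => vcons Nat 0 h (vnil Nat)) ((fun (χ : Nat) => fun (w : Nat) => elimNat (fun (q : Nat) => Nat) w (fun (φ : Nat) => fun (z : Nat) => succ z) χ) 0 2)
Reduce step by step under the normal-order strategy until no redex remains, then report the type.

normal-order reduction:
  (fun (h : Nat) => vcons Nat 0 h (vnil Nat)) ((fun (χ : Nat) => fun (w : Nat) => elimNat (fun (q : Nat) => Nat) w (fun (φ : Nat) => fun (z : Nat) => succ z) χ) 0 2)
  ~> vcons Nat 0 ((fun (h : Nat) => fun (χ : Nat) => elimNat (fun (w : Nat) => Nat) χ (fun (q : Nat) => fun (φ : Nat) => succ φ) h) 0 2) (vnil Nat)
  ~> vcons Nat 0 ((fun (h : Nat) => elimNat (fun (χ : Nat) => Nat) h (fun (w : Nat) => fun (q : Nat) => succ q) 0) 2) (vnil Nat)
  ~> vcons Nat 0 (elimNat (fun (h : Nat) => Nat) 2 (fun (χ : Nat) => fun (w : Nat) => succ w) 0) (vnil Nat)
  ~> vcons Nat 0 2 (vnil Nat)
inferred type:
  Vec Nat 1


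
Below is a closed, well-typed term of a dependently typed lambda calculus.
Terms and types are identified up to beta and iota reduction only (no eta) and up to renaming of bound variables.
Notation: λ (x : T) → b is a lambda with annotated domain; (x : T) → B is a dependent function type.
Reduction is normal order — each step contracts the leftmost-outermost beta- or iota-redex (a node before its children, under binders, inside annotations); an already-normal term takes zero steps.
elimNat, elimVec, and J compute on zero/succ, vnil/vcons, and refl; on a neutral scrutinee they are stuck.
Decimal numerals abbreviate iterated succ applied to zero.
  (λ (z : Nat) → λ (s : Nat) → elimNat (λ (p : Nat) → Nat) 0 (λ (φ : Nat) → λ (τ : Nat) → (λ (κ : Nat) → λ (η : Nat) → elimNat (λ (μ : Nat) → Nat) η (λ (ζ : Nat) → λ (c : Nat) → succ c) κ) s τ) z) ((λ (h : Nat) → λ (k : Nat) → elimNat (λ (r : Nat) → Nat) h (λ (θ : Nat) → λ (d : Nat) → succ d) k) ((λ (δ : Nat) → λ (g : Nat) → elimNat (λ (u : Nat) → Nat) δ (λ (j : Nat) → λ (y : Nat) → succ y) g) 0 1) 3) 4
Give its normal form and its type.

resulting normal form:
  16
inferred type:
  Nat


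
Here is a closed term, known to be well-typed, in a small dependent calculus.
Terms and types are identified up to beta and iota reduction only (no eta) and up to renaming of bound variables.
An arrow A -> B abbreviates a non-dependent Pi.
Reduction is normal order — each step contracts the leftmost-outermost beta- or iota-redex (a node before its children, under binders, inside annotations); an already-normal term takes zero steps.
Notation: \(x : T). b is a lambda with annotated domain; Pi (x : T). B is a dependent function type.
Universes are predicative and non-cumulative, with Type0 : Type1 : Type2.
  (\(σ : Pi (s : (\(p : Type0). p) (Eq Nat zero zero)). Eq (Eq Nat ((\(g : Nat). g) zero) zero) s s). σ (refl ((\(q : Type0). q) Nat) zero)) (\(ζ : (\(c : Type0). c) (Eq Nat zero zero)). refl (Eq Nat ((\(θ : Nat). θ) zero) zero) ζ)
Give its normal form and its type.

normal form:
  refl (Eq Nat zero zero) (refl Nat zero)
inferred type:
  Eq (Eq Nat zero zero) (refl Nat zero) (refl Nat zero)
observation: the first redex contracted is a beta-redex; the normal form is reached in 4 normal-order steps.


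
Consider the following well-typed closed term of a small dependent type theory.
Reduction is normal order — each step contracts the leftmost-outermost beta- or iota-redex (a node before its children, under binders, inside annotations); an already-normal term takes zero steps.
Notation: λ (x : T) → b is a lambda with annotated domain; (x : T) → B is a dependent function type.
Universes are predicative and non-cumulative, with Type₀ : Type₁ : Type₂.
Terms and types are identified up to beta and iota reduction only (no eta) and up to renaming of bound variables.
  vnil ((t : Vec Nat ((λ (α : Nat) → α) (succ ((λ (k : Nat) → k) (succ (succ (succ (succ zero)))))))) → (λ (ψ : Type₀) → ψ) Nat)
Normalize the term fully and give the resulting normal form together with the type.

resulting normal form:
  vnil ((t : Vec Nat (succ (succ (succ (succ (succ zero)))))) → Nat)
type:
  Vec ((t : Vec Nat (succ (succ (succ (succ (succ zero)))))) → Nat) zero
observation: 3 normal-order steps normalize the term, beginning with a beta-redex.


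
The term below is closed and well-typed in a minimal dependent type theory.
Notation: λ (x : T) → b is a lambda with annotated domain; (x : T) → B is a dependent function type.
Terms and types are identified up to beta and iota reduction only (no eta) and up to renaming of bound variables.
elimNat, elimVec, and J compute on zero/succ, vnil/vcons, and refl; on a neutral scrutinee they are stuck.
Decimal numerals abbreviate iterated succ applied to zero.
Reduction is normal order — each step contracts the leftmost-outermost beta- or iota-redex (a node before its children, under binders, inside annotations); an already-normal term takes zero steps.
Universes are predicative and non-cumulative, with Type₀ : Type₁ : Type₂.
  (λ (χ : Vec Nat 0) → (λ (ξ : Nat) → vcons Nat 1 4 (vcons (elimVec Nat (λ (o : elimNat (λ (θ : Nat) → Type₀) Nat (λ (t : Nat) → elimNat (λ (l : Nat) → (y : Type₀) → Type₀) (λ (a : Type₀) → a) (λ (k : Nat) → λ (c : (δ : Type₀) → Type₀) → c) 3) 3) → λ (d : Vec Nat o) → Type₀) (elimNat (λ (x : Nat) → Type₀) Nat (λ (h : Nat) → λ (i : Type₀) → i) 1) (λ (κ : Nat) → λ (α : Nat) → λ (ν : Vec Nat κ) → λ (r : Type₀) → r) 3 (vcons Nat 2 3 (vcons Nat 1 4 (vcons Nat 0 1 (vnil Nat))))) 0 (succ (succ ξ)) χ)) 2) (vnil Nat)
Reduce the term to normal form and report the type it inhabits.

normal form:
  vcons Nat 1 4 (vcons Nat 0 4 (vnil Nat))
type:
  Vec Nat 2
observation: the leftmost-outermost redex is a beta-redex, and normalization takes 22 steps.


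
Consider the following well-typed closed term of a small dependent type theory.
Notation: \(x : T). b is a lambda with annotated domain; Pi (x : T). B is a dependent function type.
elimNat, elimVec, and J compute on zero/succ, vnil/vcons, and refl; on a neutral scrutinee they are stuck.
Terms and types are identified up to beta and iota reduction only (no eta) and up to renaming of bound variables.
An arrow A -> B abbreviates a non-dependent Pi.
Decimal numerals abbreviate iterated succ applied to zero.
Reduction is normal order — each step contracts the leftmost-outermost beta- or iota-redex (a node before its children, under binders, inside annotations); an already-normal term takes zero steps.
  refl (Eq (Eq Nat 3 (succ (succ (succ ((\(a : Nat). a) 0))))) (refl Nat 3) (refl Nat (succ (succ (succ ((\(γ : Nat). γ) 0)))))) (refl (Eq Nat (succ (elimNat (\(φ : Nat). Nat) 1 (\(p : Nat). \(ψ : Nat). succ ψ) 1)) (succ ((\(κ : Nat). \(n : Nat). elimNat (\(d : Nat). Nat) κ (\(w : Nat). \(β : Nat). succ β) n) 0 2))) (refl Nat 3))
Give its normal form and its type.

normal form:
  refl (Eq (Eq Nat 3 3) (refl Nat 3) (refl Nat 3)) (refl (Eq Nat 3 3) (refl Nat 3))
the term's type:
  Eq (Eq (Eq Nat 3 3) (refl Nat 3) (refl Nat 3)) (refl (Eq Nat 3 3) (refl Nat 3)) (refl (Eq Nat 3 3) (refl Nat 3))


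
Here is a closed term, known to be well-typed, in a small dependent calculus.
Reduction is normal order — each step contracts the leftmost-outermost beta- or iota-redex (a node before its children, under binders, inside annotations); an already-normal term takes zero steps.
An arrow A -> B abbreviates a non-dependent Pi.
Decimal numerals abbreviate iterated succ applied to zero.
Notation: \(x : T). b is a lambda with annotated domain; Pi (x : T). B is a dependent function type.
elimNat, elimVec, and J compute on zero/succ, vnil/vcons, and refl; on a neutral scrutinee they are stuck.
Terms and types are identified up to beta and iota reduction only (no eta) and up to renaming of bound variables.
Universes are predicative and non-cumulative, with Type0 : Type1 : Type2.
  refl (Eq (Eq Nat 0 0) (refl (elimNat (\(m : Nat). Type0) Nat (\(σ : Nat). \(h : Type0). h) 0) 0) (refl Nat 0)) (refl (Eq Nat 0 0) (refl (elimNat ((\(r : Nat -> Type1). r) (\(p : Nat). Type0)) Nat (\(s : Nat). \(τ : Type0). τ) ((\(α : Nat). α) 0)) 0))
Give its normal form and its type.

resulting normal form:
  refl (Eq (Eq Nat 0 0) (refl Nat 0) (refl Nat 0)) (refl (Eq Nat 0 0) (refl Nat 0))
inferred type:
  Eq (Eq (Eq Nat 0 0) (refl Nat 0) (refl Nat 0)) (refl (Eq Nat 0 0) (refl Nat 0)) (refl (Eq Nat 0 0) (refl Nat 0))


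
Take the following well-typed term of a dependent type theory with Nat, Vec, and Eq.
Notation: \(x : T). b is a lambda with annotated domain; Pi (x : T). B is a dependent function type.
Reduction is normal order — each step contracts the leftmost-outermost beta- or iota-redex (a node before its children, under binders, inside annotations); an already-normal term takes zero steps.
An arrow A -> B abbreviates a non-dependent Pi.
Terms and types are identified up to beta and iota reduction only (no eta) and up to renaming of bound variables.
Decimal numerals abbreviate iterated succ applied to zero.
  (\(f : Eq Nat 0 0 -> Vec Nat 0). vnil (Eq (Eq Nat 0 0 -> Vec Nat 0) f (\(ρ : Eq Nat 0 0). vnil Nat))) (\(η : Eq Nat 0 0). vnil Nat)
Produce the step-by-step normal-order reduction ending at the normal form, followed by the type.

reduction (normal order):
  (\(f : Eq Nat 0 0 -> Vec Nat 0). vnil (Eq (Eq Nat 0 0 -> Vec Nat 0) f (\(ρ : Eq Nat 0 0). vnil Nat))) (\(η : Eq Nat 0 0). vnil Nat)
  ~> vnil (Eq (Eq Nat 0 0 -> Vec Nat 0) (\(f : Eq Nat 0 0). vnil Nat) (\(ρ : Eq Nat 0 0). vnil Nat))
type:
  Vec (Eq (Eq Nat 0 0 -> Vec Nat 0) (\(f : Eq Nat 0 0). vnil Nat) (\(ρ : Eq Nat 0 0). vnil Nat)) 0
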